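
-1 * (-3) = 3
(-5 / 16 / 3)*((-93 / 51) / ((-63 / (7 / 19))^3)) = -155 / 4080172176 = -0.00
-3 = -3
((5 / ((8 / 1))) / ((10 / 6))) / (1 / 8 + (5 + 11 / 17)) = 51 / 785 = 0.06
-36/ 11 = -3.27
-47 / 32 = -1.47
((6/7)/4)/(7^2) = 3/686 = 0.00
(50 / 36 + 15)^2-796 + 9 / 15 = -853423 / 1620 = -526.80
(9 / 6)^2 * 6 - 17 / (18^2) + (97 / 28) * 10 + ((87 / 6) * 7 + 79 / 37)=12732199 / 83916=151.73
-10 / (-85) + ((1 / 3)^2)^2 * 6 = 88 / 459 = 0.19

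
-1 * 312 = -312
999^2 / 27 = 36963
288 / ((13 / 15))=4320 / 13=332.31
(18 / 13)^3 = 5832 / 2197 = 2.65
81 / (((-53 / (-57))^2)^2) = 855036081 / 7890481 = 108.36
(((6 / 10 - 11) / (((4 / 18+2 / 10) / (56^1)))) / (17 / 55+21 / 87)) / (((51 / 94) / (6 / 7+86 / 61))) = -90562517760 / 8649617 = -10470.12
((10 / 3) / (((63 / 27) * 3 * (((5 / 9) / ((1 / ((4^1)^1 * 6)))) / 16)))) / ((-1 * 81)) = -4 / 567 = -0.01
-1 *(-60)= 60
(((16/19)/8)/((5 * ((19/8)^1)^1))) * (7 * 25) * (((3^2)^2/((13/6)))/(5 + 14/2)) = 22680/4693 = 4.83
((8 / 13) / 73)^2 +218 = 218.00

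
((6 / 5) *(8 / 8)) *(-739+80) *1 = -3954 / 5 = -790.80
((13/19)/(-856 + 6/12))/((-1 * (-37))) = -0.00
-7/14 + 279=557/2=278.50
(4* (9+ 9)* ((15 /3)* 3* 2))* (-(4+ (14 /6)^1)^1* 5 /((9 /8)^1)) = -60800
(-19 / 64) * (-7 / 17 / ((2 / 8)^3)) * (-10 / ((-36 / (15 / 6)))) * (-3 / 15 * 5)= -3325 / 612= -5.43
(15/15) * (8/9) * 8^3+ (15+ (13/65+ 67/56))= 1188199/2520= 471.51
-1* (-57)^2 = -3249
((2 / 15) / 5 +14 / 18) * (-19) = -3439 / 225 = -15.28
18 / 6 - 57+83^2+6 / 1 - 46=6795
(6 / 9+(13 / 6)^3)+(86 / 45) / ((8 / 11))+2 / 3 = 15263 / 1080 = 14.13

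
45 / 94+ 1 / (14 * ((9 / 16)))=3587 / 5922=0.61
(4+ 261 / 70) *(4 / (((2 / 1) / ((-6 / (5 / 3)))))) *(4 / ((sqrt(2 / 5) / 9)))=-175284 *sqrt(10) / 175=-3167.41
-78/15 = -26/5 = -5.20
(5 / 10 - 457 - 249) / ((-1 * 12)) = 58.79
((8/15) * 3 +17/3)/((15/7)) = 3.39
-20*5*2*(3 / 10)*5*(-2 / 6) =100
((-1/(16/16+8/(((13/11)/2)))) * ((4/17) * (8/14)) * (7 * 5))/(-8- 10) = 520/28917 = 0.02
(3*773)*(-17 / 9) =-13141 / 3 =-4380.33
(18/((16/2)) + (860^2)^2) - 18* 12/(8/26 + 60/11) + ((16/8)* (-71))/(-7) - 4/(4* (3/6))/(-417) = 657847329426506813/1202628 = 547008159985.06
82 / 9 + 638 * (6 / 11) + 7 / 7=3223 / 9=358.11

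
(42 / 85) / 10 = 21 / 425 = 0.05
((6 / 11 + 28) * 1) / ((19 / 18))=5652 / 209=27.04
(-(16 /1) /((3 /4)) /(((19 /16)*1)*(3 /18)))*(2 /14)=-2048 /133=-15.40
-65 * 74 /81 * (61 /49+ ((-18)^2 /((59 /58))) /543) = -4609687550 /42384951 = -108.76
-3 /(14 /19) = -57 /14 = -4.07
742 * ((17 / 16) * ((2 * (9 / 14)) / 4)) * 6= 24327 / 16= 1520.44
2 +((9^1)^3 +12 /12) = 732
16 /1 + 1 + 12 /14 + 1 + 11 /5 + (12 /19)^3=5115563 /240065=21.31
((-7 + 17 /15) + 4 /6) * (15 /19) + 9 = 4.89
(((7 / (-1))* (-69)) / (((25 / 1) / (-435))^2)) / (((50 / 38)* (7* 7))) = 9922959 / 4375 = 2268.10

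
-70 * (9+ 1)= -700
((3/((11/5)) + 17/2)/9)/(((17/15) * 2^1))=1085/2244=0.48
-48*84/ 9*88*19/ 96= -23408/ 3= -7802.67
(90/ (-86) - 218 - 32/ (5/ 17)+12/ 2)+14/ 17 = -1173339/ 3655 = -321.02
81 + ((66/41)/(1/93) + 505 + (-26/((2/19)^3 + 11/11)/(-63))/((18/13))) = 117493744607/159637149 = 736.01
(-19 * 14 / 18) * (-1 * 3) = 44.33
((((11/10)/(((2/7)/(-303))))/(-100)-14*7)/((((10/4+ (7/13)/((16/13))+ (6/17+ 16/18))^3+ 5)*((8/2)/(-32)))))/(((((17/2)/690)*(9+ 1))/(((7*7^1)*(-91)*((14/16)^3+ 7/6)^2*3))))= -29690070277108826031993/9154110826808000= -3243359.28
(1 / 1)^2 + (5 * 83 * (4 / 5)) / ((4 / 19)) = 1578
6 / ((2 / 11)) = 33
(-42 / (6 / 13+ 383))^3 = -162771336 / 123878371625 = -0.00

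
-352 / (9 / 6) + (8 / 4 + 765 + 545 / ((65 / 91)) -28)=3802 / 3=1267.33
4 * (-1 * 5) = -20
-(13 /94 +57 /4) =-2705 /188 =-14.39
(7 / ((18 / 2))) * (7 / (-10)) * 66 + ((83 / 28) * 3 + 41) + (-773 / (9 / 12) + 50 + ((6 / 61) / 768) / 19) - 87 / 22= -55439846687 / 57115520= -970.66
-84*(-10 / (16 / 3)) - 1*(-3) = 321 / 2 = 160.50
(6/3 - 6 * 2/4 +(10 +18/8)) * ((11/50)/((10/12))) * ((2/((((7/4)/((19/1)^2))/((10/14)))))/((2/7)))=107217/35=3063.34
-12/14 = -6/7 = -0.86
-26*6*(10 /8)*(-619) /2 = 120705 /2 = 60352.50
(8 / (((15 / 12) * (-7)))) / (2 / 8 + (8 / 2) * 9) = -128 / 5075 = -0.03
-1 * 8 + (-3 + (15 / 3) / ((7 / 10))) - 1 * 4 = -7.86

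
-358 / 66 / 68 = -179 / 2244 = -0.08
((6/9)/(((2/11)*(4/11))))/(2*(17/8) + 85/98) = 5929/3009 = 1.97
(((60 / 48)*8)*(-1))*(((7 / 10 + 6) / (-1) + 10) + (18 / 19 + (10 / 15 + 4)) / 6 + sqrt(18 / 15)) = -7243 / 171 - 2*sqrt(30) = -53.31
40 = 40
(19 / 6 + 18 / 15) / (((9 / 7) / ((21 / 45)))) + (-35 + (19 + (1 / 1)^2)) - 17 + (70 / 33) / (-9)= -1365491 / 44550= -30.65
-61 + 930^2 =864839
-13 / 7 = -1.86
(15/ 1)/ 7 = 15/ 7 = 2.14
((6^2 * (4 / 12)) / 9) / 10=0.13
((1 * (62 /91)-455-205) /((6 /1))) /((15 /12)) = -119996 /1365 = -87.91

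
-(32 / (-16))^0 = -1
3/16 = 0.19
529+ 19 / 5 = 2664 / 5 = 532.80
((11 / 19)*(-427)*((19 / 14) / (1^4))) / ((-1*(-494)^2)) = 671 / 488072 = 0.00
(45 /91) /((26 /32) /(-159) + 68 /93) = 1182960 /1736917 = 0.68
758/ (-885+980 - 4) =758/ 91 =8.33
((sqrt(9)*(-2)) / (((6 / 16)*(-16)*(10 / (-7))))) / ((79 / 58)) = -203 / 395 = -0.51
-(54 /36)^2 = -9 /4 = -2.25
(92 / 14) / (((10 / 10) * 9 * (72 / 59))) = 1357 / 2268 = 0.60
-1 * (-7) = 7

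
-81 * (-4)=324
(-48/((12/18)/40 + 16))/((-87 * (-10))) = -96/27869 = -0.00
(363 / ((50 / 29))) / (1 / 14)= 73689 / 25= 2947.56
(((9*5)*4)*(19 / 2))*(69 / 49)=117990 / 49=2407.96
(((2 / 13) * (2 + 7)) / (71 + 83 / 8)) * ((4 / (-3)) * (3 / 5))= -192 / 14105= -0.01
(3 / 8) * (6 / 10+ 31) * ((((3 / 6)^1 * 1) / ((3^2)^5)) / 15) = 79 / 11809800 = 0.00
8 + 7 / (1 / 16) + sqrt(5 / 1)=sqrt(5) + 120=122.24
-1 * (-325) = 325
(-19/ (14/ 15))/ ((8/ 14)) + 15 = -165/ 8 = -20.62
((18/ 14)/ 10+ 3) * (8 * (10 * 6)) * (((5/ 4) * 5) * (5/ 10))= 4692.86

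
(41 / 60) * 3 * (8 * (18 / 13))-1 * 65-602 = -41879 / 65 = -644.29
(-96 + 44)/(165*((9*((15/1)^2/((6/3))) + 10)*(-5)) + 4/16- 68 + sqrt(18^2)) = 16/259573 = 0.00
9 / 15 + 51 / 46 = 393 / 230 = 1.71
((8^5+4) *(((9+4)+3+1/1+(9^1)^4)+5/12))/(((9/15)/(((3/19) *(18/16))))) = 9701454195/152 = 63825356.55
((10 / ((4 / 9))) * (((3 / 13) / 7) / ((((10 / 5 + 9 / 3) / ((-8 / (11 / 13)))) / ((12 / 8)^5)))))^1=-6561 / 616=-10.65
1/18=0.06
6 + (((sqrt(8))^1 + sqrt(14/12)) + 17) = sqrt(42)/6 + 2 * sqrt(2) + 23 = 26.91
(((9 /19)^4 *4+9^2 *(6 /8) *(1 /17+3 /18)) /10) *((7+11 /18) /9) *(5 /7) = 416678239 /496262368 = 0.84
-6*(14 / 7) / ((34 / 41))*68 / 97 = -10.14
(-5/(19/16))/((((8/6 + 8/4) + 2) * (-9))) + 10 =10.09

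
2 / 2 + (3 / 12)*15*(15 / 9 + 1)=11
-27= -27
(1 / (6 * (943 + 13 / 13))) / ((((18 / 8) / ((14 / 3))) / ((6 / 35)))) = 1 / 15930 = 0.00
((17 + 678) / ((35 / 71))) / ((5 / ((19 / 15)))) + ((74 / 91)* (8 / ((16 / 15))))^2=244927388 / 621075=394.36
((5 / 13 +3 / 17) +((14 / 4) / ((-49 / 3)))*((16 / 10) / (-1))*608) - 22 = 1446586 / 7735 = 187.02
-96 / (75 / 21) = -672 / 25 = -26.88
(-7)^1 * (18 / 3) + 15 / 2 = -69 / 2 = -34.50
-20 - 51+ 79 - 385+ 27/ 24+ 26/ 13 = -2991/ 8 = -373.88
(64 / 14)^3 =32768 / 343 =95.53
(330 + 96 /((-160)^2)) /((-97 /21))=-5544063 /77600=-71.44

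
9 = 9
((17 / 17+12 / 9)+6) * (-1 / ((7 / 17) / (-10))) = 4250 / 21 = 202.38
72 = 72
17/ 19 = 0.89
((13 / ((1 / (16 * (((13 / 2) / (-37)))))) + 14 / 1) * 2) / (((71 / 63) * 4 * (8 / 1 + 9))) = -26271 / 44659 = -0.59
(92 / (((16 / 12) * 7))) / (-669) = -23 / 1561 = -0.01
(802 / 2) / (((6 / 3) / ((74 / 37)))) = 401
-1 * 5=-5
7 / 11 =0.64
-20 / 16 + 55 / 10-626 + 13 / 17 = -42227 / 68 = -620.99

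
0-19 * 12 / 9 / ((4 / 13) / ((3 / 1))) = -247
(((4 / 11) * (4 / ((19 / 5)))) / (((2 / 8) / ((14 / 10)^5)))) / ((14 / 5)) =76832 / 26125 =2.94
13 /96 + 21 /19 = 2263 /1824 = 1.24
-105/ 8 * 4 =-105/ 2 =-52.50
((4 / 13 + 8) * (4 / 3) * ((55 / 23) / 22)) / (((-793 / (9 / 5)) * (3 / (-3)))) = 648 / 237107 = 0.00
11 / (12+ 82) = 11 / 94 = 0.12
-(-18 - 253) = 271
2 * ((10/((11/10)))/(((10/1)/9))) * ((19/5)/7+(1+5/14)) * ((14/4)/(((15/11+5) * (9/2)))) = 19/5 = 3.80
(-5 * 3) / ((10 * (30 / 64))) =-3.20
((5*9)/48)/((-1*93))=-5/496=-0.01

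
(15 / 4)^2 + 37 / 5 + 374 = 31637 / 80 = 395.46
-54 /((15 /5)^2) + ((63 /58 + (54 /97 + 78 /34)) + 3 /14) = -618843 /334747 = -1.85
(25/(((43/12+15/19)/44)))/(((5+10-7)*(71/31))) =971850/70787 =13.73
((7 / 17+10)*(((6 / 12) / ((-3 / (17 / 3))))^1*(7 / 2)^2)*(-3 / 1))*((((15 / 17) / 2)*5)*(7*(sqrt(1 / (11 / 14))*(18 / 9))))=1517775*sqrt(154) / 1496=12590.30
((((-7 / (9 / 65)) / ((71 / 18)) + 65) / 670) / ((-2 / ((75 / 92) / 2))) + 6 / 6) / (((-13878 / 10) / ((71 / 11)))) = -17227885 / 3763935648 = -0.00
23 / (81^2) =23 / 6561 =0.00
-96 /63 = -32 /21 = -1.52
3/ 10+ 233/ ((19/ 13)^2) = 394853/ 3610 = 109.38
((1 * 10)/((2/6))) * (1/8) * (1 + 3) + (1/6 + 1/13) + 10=1969/78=25.24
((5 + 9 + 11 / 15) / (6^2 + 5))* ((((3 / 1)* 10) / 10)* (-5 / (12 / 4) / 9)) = -221 / 1107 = -0.20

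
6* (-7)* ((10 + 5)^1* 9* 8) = -45360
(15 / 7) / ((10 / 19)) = 57 / 14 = 4.07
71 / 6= 11.83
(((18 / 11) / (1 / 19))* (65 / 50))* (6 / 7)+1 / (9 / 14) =125432 / 3465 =36.20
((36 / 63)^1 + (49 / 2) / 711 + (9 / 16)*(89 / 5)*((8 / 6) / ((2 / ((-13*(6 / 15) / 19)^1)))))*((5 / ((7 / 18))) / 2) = -11545717 / 1470980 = -7.85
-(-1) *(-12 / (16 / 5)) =-15 / 4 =-3.75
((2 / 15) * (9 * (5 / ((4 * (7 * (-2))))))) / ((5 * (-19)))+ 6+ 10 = 42563 / 2660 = 16.00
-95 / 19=-5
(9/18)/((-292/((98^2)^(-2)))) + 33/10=888793958971/269331502720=3.30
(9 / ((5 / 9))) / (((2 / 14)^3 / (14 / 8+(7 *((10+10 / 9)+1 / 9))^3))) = 96971455945 / 36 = 2693651554.03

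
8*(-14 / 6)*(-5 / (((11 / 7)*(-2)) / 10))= -9800 / 33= -296.97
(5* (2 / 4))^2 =25 / 4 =6.25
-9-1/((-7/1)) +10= 1.14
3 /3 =1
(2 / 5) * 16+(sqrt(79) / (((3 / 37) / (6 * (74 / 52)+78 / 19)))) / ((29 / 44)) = 32 / 5+1694748 * sqrt(79) / 7163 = 2109.32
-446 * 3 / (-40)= 669 / 20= 33.45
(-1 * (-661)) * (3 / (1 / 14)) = 27762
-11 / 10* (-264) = 1452 / 5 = 290.40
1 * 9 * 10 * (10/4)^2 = 1125/2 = 562.50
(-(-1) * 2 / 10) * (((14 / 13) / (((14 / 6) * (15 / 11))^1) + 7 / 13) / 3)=19 / 325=0.06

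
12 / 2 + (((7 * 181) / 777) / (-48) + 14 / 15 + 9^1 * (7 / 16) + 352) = 4832987 / 13320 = 362.84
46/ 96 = 0.48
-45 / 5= -9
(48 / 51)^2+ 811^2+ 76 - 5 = 190102144 / 289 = 657792.89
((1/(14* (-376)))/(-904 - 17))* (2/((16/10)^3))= 125/1241124864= 0.00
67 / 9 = 7.44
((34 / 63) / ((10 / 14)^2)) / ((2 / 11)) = 5.82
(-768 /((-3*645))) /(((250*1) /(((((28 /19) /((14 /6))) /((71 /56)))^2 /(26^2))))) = 4816896 /8265308666875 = 0.00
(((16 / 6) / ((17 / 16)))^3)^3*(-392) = -3615561838447072116736 / 2334165173090451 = -1548974.29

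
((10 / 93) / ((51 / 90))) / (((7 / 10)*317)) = 1000 / 1169413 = 0.00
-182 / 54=-91 / 27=-3.37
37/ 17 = 2.18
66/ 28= 33/ 14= 2.36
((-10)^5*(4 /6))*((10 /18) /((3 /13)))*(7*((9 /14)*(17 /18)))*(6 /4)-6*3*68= -27658048 /27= -1024372.15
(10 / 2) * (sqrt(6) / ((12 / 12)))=5 * sqrt(6)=12.25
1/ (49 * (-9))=-1/ 441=-0.00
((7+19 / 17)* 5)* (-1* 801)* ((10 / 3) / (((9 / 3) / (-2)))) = 1228200 / 17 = 72247.06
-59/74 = -0.80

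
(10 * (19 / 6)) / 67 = 95 / 201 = 0.47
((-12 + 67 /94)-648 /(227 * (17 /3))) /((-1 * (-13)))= -0.91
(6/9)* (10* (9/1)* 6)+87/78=361.12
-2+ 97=95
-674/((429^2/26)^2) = -2696/200420649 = -0.00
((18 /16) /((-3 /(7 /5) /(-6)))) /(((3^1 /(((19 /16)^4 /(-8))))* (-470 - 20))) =390963 /734003200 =0.00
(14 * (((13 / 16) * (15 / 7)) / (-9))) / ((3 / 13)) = -845 / 72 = -11.74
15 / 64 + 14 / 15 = 1121 / 960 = 1.17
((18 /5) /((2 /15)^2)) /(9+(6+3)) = 45 /4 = 11.25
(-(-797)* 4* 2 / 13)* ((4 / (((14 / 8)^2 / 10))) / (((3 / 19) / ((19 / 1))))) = 1473111040 / 1911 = 770858.73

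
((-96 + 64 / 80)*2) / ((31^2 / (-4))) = 0.79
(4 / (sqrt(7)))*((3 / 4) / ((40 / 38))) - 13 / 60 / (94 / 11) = -143 / 5640 + 57*sqrt(7) / 140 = 1.05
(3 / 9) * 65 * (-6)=-130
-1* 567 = -567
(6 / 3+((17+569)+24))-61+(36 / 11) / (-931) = 5642755 / 10241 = 551.00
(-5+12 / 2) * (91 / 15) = 91 / 15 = 6.07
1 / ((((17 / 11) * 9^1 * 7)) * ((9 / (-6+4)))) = -22 / 9639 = -0.00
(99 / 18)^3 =1331 / 8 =166.38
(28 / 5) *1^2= 28 / 5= 5.60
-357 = -357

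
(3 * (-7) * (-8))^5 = 133827821568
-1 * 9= -9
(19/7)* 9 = 24.43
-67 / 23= -2.91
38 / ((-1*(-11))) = 38 / 11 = 3.45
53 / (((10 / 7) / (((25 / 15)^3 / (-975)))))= -371 / 2106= -0.18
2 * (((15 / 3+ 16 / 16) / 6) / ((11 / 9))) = 18 / 11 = 1.64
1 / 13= 0.08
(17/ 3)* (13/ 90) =221/ 270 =0.82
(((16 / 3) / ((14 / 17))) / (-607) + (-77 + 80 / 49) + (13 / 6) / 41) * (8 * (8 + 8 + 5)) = -12654.63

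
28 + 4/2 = 30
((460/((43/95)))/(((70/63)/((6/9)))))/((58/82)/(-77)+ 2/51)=844320708/41581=20305.44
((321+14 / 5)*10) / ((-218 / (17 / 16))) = -15.78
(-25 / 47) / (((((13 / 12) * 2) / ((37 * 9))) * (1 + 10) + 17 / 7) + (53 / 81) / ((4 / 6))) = -174825 / 1144309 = -0.15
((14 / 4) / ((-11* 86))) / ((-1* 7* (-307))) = -1 / 580844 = -0.00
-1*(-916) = 916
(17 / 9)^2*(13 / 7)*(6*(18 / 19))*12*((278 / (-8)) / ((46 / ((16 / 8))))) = -2088892 / 3059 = -682.87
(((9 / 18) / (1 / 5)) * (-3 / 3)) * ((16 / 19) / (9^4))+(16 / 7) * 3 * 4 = 23934248 / 872613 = 27.43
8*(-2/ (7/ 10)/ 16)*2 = -20/ 7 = -2.86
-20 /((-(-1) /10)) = -200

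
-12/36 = -1/3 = -0.33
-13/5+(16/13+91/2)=5737/130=44.13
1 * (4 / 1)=4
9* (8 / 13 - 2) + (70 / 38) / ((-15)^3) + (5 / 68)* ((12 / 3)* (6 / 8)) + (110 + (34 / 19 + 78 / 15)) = 1187559247 / 11337300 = 104.75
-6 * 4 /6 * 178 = -712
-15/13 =-1.15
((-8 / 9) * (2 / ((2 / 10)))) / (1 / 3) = -80 / 3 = -26.67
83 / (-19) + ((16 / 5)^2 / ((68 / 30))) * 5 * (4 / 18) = 631 / 969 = 0.65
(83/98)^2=0.72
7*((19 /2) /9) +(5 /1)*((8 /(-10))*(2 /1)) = -0.61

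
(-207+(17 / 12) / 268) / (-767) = 665695 / 2466672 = 0.27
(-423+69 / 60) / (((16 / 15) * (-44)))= 2301 / 256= 8.99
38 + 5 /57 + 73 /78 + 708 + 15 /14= 3880369 /5187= 748.10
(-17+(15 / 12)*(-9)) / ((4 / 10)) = -565 / 8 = -70.62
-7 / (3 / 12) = -28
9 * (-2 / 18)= -1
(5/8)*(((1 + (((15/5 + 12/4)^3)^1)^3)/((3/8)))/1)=50388485/3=16796161.67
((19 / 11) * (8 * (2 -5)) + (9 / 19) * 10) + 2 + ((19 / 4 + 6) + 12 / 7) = -130227 / 5852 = -22.25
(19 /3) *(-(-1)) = 19 /3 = 6.33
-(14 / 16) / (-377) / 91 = 1 / 39208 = 0.00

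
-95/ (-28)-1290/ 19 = -34315/ 532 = -64.50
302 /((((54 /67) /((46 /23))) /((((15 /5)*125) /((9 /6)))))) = 5058500 /27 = 187351.85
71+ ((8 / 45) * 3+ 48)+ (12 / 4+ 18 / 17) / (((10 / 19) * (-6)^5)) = 52670731 / 440640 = 119.53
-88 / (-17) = 88 / 17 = 5.18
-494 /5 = -98.80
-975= -975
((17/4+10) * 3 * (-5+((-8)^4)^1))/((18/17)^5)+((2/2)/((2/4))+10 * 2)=110382540529/839808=131437.83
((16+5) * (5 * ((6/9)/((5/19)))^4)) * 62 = 904949024/3375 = 268133.04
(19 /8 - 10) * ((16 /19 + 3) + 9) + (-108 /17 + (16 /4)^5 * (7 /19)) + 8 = 280.99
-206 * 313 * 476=-30691528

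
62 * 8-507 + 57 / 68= -691 / 68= -10.16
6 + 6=12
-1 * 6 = -6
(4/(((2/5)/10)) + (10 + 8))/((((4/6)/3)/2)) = 1062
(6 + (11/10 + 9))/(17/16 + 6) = 2.28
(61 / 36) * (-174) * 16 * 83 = -1174616 / 3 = -391538.67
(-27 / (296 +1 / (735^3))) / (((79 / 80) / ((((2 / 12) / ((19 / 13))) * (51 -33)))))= -33448787190000 / 176414557852501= -0.19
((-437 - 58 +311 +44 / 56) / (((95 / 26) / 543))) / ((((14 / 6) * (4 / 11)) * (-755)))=6289569 / 147980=42.50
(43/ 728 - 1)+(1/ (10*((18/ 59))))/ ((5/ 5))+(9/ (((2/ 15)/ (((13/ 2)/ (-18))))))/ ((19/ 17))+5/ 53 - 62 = -1390962137/ 16494660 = -84.33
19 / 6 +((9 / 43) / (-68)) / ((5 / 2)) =34709 / 10965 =3.17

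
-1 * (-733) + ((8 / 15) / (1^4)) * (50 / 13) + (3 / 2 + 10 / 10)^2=115643 / 156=741.30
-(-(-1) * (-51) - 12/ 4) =54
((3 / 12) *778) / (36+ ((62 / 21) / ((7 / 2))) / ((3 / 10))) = 441 / 88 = 5.01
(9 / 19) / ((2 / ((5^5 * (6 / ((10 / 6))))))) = 50625 / 19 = 2664.47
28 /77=4 /11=0.36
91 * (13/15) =1183/15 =78.87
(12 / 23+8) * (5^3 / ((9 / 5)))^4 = 29907226562500 / 150903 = 198188416.15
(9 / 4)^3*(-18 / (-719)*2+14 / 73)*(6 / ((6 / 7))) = 32388741 / 1679584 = 19.28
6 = 6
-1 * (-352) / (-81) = -352 / 81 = -4.35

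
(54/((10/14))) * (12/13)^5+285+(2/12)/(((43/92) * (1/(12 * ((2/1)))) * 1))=27478673023/79827995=344.22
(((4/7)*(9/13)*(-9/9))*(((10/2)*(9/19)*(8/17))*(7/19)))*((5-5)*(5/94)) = 0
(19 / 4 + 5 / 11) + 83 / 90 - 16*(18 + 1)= -589789 / 1980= -297.87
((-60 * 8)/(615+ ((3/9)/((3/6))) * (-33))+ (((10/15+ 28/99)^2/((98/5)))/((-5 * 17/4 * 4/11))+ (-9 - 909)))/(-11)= 404394893236/4841390169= 83.53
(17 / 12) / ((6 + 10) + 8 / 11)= 187 / 2208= 0.08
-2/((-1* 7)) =2/7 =0.29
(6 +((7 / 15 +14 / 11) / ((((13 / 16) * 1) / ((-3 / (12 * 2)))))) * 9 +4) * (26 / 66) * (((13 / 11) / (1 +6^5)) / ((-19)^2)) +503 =28193993905879 / 56051677605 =503.00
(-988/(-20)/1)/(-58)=-247/290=-0.85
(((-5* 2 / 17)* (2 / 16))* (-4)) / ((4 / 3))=0.22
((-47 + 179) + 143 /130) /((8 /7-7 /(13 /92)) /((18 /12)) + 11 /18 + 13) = -1090089 /152765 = -7.14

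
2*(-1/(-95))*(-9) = -18/95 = -0.19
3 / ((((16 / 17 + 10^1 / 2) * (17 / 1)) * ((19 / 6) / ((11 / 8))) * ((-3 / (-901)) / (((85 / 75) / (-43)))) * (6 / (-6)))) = 168487 / 1650340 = 0.10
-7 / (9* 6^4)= -0.00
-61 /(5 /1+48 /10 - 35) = 305 /126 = 2.42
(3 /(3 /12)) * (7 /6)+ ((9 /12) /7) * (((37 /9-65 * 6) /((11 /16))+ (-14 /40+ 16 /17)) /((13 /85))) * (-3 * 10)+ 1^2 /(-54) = 2550907855 /216216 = 11797.96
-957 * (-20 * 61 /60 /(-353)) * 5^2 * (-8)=3891800 /353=11024.93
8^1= 8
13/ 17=0.76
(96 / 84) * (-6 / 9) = -16 / 21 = -0.76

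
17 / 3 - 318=-937 / 3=-312.33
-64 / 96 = -2 / 3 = -0.67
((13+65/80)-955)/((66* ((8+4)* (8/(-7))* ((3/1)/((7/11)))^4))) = 23008783/10929447936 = 0.00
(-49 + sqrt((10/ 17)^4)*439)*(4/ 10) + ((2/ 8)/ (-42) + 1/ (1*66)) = 109939909/ 2670360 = 41.17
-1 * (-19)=19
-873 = -873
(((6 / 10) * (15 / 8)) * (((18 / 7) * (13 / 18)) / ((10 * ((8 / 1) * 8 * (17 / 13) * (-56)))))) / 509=-1521 / 17366917120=-0.00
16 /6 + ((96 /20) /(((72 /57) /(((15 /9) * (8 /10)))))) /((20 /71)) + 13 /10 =3293 /150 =21.95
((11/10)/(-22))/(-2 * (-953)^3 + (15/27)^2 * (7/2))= -81/2804295095230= -0.00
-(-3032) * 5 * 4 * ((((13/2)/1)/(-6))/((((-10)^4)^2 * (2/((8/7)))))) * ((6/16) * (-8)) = 4927/4375000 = 0.00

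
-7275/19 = -382.89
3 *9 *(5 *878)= 118530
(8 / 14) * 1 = 4 / 7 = 0.57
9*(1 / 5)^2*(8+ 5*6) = 342 / 25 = 13.68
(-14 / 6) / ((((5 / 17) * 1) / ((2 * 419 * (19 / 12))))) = -947359 / 90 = -10526.21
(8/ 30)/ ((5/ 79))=316/ 75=4.21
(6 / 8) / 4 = 3 / 16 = 0.19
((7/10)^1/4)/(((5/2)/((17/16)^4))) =0.09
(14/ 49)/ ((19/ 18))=36/ 133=0.27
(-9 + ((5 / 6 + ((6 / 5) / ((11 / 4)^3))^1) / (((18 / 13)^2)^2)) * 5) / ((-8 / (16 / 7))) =6528873205 / 2934184176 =2.23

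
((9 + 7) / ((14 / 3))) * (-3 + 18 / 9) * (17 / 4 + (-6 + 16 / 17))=330 / 119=2.77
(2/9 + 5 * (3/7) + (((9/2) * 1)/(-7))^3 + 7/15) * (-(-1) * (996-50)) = 2427.51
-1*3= -3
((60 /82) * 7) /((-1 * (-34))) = 105 /697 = 0.15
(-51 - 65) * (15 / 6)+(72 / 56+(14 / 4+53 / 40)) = -79489 / 280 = -283.89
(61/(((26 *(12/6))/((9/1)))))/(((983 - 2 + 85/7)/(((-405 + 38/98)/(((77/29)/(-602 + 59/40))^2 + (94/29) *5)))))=-0.27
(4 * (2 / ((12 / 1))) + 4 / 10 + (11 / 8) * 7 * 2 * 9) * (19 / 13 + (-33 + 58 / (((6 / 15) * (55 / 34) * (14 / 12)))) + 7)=109495271 / 12012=9115.49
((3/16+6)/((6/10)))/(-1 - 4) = -33/16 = -2.06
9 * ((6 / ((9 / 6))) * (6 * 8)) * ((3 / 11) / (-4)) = -117.82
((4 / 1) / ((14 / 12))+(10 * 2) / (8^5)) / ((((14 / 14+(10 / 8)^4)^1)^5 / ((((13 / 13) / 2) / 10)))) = 6598244171776 / 18575802562394035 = 0.00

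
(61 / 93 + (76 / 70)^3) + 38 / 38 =11705846 / 3987375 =2.94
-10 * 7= -70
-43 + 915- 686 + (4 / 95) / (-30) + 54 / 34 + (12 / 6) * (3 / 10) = 4558826 / 24225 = 188.19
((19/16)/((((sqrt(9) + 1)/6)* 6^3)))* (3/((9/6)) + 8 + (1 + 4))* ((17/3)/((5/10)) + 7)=5225/2304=2.27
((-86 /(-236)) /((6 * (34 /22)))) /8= 473 /96288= 0.00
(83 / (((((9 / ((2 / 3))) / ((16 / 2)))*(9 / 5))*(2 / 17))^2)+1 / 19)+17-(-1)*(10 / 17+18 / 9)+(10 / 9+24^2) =23778228838 / 19072827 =1246.71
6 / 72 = 1 / 12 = 0.08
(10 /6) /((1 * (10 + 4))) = 5 /42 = 0.12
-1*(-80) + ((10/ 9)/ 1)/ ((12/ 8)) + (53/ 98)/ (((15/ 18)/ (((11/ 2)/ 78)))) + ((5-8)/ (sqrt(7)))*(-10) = 30*sqrt(7)/ 7 + 27788941/ 343980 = 92.13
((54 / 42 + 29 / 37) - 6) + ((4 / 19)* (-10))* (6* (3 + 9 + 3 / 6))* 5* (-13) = 50485658 / 4921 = 10259.23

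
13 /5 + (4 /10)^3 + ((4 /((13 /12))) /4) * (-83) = -120171 /1625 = -73.95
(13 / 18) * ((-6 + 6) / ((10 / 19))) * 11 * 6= 0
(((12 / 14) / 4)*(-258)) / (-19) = 387 / 133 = 2.91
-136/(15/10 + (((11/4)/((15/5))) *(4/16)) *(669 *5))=-0.18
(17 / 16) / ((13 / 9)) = 0.74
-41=-41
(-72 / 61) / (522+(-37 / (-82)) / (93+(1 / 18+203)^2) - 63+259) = -4940598933 / 3005393824420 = -0.00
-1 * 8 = -8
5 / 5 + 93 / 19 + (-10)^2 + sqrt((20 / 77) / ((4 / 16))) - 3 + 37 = 4*sqrt(385) / 77 + 2658 / 19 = 140.91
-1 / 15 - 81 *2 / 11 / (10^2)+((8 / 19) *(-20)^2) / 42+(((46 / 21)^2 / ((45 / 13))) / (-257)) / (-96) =485572621141 / 127912138200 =3.80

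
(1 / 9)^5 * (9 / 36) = 1 / 236196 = 0.00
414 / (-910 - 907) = -18 / 79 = -0.23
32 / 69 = 0.46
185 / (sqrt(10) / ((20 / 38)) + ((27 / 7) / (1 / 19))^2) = 66083850 / 1918499609 -444185 * sqrt(10) / 36451492571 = 0.03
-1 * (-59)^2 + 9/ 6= -6959/ 2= -3479.50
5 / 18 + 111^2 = 221783 / 18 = 12321.28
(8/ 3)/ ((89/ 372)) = 992/ 89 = 11.15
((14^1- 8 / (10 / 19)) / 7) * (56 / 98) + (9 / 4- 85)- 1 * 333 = -407531 / 980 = -415.85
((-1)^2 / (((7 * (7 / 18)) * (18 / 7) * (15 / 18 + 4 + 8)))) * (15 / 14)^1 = 45 / 3773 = 0.01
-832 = -832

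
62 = 62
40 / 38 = 20 / 19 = 1.05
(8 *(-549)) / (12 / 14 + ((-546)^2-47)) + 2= 1.99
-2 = -2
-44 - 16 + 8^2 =4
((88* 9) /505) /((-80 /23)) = -2277 /5050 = -0.45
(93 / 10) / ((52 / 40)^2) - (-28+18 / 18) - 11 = 21.50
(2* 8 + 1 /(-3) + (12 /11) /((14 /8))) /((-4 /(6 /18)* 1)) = -3763 /2772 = -1.36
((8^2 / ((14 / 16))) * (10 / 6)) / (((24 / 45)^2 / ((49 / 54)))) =3500 / 9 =388.89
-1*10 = -10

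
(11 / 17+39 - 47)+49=708 / 17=41.65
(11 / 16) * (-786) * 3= -12969 / 8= -1621.12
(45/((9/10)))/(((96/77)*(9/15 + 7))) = 9625/1824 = 5.28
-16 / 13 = -1.23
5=5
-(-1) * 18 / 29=18 / 29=0.62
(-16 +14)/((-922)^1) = 1/461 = 0.00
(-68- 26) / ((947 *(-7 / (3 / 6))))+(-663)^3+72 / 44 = -291434245.36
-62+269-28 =179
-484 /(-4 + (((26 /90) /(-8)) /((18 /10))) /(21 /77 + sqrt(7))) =120.79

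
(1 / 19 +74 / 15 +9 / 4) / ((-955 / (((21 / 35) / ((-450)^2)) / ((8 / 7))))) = -0.00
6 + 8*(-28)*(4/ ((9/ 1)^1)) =-93.56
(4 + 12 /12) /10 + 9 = 19 /2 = 9.50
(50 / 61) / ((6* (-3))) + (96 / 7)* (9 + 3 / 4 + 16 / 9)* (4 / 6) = 44985 / 427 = 105.35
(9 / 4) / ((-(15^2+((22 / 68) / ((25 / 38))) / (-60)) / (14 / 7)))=-114750 / 5737291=-0.02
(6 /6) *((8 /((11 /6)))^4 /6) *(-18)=-15925248 /14641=-1087.72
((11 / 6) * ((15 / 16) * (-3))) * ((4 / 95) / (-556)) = 33 / 84512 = 0.00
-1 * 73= -73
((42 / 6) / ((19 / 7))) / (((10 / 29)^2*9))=41209 / 17100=2.41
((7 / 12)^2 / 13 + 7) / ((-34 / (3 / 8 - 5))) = 486661 / 509184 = 0.96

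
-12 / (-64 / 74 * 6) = 37 / 16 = 2.31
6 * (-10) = -60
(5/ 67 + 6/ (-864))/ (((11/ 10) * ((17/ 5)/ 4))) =0.07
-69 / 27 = -23 / 9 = -2.56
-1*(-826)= 826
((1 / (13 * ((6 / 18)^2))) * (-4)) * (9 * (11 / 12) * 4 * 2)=-2376 / 13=-182.77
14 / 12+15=97 / 6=16.17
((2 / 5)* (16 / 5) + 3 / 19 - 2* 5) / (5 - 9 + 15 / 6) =8134 / 1425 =5.71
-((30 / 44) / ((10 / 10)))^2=-225 / 484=-0.46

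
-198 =-198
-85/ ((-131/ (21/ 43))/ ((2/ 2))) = 1785/ 5633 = 0.32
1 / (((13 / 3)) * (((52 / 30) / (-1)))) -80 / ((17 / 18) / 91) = -44292285 / 5746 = -7708.37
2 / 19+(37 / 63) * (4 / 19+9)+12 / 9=1171 / 171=6.85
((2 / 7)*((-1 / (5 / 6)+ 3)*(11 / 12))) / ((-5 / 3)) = -99 / 350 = -0.28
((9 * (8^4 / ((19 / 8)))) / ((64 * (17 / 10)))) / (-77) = -46080 / 24871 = -1.85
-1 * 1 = -1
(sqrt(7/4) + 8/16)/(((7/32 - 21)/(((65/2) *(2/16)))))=-0.36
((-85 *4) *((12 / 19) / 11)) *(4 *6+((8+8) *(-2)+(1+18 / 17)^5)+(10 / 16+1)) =-10432868790 / 17455889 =-597.67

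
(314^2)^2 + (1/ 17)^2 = 2809418481425/ 289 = 9721171216.00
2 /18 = 0.11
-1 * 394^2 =-155236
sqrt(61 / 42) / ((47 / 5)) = 5*sqrt(2562) / 1974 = 0.13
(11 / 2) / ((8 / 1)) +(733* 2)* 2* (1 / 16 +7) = 331327 / 16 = 20707.94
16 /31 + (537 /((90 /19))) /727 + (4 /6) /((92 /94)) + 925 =4801761211 /5183510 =926.35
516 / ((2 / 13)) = 3354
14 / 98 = 1 / 7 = 0.14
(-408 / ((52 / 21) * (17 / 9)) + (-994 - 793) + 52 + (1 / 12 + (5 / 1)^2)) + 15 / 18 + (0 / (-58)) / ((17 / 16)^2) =-280225 / 156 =-1796.31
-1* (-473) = 473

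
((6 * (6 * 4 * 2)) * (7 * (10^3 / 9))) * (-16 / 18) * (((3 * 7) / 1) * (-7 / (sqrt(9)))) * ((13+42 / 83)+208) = 1614350080000 / 747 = 2161111218.21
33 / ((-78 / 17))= -187 / 26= -7.19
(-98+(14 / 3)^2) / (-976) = 343 / 4392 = 0.08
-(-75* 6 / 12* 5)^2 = -35156.25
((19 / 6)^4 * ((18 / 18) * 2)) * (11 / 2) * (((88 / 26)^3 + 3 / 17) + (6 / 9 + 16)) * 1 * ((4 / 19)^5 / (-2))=-2193525664 / 172440333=-12.72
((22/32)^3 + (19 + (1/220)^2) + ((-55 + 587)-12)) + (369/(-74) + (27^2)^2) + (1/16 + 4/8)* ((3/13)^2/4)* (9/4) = 41215945679500343/77477171200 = 531975.36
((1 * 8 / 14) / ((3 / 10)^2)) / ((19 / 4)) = 1600 / 1197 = 1.34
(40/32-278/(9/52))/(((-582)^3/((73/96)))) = 4217867/681306743808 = 0.00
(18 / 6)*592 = 1776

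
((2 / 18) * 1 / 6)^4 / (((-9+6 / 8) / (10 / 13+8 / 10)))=-17 / 759960630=-0.00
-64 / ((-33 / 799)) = 51136 / 33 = 1549.58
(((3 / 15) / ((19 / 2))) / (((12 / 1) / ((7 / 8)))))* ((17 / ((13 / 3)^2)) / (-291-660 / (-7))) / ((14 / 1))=-7 / 13871520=-0.00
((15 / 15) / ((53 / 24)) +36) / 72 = 161 / 318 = 0.51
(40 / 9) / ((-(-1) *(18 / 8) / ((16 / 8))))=320 / 81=3.95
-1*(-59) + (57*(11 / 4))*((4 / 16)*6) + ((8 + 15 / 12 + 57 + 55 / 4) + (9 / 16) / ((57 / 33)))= 113833 / 304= 374.45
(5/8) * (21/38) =105/304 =0.35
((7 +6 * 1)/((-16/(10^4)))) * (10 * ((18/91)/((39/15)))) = -562500/91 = -6181.32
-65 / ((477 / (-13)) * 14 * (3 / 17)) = 14365 / 20034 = 0.72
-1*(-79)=79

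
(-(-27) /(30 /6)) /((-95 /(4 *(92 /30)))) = -1656 /2375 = -0.70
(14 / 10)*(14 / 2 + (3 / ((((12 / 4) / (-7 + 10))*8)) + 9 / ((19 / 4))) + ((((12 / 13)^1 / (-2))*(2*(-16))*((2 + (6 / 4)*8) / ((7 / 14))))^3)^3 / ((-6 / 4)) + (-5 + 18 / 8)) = -532125051208716700663194399882966175 / 1611883904696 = -330126164581980272764195.40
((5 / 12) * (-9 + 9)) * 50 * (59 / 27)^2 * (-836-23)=0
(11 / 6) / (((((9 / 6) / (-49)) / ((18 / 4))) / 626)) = -168707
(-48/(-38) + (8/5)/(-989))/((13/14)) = 1.36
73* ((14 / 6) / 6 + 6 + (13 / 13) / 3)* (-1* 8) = -35332 / 9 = -3925.78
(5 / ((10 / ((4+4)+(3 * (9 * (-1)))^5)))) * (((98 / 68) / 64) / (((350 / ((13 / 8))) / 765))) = -11751748281 / 20480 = -573815.83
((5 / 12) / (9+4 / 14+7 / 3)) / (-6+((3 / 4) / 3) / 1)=-35 / 5612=-0.01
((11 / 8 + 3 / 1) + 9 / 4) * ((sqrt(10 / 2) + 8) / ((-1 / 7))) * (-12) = 1113 * sqrt(5) / 2 + 4452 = 5696.37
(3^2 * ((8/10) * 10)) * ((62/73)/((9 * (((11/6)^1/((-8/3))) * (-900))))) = 1984/180675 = 0.01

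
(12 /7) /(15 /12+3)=48 /119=0.40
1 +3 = 4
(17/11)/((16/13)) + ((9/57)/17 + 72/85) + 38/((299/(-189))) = -1861915103/84987760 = -21.91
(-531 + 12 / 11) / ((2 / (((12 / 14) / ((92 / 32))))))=-78.99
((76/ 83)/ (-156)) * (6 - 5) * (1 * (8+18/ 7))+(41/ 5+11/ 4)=4934201/ 453180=10.89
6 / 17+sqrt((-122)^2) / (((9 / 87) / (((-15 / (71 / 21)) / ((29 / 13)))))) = -2830584 / 1207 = -2345.14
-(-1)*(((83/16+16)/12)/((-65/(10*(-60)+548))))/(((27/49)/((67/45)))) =370979/97200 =3.82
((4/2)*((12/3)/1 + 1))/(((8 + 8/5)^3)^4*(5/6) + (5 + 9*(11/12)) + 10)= 0.00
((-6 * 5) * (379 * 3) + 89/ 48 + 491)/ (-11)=146693/ 48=3056.10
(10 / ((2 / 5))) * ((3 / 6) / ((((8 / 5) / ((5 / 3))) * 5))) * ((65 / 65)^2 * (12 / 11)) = 125 / 44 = 2.84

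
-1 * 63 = -63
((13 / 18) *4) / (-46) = -0.06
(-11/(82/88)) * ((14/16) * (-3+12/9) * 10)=21175/123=172.15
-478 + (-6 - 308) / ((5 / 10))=-1106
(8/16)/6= 1/12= 0.08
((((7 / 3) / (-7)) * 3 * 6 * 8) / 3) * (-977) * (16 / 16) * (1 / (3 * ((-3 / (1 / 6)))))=-7816 / 27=-289.48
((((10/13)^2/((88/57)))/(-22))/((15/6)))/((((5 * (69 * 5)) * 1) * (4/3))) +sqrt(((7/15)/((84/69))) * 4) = -57/18813080 +sqrt(345)/15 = 1.24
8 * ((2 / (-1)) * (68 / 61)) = -1088 / 61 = -17.84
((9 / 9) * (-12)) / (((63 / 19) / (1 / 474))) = -38 / 4977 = -0.01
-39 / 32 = -1.22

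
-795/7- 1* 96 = -1467/7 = -209.57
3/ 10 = 0.30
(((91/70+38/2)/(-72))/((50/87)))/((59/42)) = -41209/118000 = -0.35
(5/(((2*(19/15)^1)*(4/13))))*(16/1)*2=3900/19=205.26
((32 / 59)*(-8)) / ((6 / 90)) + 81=15.92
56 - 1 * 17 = 39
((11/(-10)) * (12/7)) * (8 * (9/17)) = -7.99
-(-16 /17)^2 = -256 /289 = -0.89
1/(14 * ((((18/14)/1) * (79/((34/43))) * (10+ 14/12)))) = 34/682797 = 0.00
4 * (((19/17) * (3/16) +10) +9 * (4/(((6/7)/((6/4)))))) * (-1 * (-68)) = 19913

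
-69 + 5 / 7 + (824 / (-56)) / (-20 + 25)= -2493 / 35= -71.23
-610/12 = -305/6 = -50.83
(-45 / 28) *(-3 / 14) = 135 / 392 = 0.34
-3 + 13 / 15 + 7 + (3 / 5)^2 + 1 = 467 / 75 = 6.23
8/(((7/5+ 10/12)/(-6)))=-1440/67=-21.49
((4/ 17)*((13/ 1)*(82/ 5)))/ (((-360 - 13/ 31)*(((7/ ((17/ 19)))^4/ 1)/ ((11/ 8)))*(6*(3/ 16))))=-7143619912/ 157321789007985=-0.00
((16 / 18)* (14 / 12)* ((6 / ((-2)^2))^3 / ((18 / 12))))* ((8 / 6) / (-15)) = -28 / 135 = -0.21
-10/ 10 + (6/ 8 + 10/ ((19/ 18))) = 701/ 76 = 9.22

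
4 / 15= 0.27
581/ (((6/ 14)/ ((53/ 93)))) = 215551/ 279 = 772.58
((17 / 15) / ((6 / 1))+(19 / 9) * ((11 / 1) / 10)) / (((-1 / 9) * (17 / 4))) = -452 / 85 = -5.32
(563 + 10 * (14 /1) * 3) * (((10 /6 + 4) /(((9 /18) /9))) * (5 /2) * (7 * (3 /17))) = 309645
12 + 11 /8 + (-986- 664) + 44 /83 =-1086367 /664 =-1636.09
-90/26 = -45/13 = -3.46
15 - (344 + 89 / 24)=-7985 / 24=-332.71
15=15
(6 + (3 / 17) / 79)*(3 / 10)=24183 / 13430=1.80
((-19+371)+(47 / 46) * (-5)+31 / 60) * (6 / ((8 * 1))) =479423 / 1840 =260.56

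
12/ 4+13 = 16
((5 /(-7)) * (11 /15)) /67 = -11 /1407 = -0.01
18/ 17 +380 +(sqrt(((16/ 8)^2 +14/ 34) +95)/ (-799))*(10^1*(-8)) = 1040*sqrt(170)/ 13583 +6478/ 17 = 382.06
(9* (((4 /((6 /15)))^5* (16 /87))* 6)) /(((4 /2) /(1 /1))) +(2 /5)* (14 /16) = 288000203 /580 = 496552.07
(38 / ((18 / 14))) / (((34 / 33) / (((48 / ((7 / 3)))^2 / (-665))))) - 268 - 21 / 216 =-85871299 / 299880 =-286.35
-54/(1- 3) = 27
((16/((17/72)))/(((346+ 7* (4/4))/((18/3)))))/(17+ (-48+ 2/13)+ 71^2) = 22464/97714283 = 0.00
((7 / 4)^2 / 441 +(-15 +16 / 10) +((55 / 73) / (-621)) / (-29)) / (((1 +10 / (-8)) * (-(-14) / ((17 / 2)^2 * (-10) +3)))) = -2026943078621 / 736207920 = -2753.22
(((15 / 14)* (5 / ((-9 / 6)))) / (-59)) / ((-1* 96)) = -0.00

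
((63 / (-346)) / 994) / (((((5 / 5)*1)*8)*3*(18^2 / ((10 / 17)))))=-5 / 360825408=-0.00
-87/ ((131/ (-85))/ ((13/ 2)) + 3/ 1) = -96135/ 3053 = -31.49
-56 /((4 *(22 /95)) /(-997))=663005 /11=60273.18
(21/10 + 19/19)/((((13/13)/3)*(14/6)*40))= 279/2800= 0.10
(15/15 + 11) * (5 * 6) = 360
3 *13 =39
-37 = -37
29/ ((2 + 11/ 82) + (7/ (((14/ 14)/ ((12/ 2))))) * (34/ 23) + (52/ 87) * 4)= 4758378/ 10929815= 0.44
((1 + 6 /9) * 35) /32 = 175 /96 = 1.82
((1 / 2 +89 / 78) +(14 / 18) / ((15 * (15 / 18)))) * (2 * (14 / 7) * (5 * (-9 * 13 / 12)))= -4982 / 15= -332.13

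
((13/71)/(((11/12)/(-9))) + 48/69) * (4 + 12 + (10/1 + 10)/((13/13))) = -39.67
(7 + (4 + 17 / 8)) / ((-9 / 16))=-23.33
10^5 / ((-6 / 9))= -150000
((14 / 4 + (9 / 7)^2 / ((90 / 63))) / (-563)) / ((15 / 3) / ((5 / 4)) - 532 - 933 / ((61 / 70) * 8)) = 39772 / 3182101335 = 0.00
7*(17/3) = 119/3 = 39.67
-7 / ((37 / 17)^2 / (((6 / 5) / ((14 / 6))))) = -5202 / 6845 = -0.76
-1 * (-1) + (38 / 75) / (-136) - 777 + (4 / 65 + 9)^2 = -598065727 / 861900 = -693.89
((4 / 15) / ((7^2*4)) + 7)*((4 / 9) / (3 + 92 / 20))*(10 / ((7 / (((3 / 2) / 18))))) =25730 / 527877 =0.05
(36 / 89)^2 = 1296 / 7921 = 0.16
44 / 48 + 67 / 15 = 323 / 60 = 5.38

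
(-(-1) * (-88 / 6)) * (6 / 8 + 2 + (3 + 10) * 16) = -3091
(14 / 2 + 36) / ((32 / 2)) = 43 / 16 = 2.69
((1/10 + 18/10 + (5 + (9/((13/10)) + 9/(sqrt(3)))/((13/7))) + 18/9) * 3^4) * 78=97459.82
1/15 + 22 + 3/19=6334/285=22.22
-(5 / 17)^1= -5 / 17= -0.29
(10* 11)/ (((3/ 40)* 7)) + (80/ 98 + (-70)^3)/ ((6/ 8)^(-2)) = -28330945/ 147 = -192727.52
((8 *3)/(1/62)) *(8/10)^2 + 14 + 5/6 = 145073/150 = 967.15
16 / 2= 8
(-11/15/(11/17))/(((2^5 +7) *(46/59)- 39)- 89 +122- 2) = -1003/19830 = -0.05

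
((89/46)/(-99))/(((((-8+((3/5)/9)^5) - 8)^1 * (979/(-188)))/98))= -777262500/33813447217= -0.02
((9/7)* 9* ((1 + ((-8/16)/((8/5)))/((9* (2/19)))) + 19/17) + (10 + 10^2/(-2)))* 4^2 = -73543/238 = -309.00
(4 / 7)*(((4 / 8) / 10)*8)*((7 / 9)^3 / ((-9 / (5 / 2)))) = -196 / 6561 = -0.03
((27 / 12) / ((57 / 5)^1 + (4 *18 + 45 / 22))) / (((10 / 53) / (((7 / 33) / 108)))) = 371 / 1353456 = 0.00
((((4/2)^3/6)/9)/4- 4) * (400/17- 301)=504719/459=1099.61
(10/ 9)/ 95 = 0.01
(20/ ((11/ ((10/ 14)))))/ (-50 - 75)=-4/ 385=-0.01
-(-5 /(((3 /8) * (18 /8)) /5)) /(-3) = -800 /81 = -9.88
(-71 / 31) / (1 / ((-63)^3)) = 17753337 / 31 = 572688.29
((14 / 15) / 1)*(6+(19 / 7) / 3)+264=2434 / 9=270.44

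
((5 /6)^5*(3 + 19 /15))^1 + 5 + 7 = 9998 /729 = 13.71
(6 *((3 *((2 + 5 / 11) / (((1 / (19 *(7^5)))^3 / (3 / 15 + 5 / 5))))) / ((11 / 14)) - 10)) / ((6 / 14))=3101871079931963383772 / 605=5127059636251179146.73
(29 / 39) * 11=319 / 39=8.18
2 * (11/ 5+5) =72/ 5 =14.40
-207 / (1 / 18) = -3726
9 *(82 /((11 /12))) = 8856 /11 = 805.09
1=1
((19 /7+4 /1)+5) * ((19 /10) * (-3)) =-2337 /35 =-66.77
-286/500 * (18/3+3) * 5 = -1287/50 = -25.74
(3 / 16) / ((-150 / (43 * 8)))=-43 / 100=-0.43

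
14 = 14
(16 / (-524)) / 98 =-2 / 6419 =-0.00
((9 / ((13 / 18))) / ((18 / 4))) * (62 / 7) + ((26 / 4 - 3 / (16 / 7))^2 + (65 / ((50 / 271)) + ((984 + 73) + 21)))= 172592799 / 116480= 1481.74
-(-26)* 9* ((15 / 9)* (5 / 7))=1950 / 7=278.57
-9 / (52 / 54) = -243 / 26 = -9.35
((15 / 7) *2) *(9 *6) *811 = 1313820 / 7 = 187688.57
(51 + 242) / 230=1.27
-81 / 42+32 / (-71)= -2.38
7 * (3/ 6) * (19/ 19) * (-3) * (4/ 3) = -14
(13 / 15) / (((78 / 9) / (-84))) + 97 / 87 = -3169 / 435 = -7.29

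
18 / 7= 2.57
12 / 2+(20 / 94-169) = -7651 / 47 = -162.79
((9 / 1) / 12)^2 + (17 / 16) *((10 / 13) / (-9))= 883 / 1872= 0.47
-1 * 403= -403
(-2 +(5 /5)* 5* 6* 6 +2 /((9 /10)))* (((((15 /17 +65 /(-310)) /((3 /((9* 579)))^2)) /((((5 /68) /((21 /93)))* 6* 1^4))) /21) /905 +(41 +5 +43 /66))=23580940797319 /1291511925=18258.40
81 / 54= 3 / 2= 1.50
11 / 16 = 0.69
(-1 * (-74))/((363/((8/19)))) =592/6897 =0.09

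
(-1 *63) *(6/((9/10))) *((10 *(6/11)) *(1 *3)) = -75600/11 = -6872.73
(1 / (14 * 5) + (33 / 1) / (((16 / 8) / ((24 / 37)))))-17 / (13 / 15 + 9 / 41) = -4268387 / 865060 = -4.93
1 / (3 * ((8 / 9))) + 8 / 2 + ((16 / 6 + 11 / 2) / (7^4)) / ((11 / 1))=4.38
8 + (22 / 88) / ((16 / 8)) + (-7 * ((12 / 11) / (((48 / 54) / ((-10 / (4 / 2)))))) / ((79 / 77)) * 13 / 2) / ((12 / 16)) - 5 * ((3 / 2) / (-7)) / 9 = 4925135 / 13272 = 371.09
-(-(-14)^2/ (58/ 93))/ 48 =1519/ 232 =6.55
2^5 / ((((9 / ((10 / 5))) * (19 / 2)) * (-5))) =-128 / 855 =-0.15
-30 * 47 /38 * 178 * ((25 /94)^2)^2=-33.04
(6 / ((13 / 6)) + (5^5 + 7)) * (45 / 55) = 366768 / 143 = 2564.81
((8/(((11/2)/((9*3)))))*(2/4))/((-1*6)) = -3.27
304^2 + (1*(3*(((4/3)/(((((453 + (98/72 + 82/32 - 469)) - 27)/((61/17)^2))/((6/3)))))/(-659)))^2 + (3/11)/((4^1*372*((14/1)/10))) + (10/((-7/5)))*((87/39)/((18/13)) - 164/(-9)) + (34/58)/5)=1760611248780950171289106017503/19080159621782017547176080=92274.45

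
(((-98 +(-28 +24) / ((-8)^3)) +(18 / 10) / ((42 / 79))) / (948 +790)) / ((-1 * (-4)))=-423837 / 31144960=-0.01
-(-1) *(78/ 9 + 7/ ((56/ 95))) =493/ 24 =20.54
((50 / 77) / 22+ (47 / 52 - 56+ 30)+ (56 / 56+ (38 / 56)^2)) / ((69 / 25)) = -242599125 / 28364336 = -8.55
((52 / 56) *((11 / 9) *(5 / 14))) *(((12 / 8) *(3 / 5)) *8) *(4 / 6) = 286 / 147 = 1.95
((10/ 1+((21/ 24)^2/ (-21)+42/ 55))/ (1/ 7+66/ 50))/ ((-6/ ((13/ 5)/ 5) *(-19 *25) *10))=10308389/ 77045760000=0.00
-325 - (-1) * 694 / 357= -115331 / 357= -323.06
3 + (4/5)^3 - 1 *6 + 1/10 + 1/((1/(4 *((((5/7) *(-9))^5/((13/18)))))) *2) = -1660883564127/54622750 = -30406.44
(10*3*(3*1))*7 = 630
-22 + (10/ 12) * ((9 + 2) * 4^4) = 6974/ 3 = 2324.67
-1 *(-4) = 4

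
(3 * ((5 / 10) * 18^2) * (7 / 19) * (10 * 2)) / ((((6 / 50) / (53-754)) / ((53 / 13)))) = -21065751000 / 247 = -85286441.30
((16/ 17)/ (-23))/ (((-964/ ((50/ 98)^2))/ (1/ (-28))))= -625/ 1583740417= -0.00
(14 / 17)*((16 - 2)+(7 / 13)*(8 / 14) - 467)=-82390 / 221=-372.81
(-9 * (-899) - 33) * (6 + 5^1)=88638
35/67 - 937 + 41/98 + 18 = -6027977/6566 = -918.06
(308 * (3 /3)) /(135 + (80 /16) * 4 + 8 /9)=2772 /1403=1.98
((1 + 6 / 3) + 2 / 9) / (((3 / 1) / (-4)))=-116 / 27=-4.30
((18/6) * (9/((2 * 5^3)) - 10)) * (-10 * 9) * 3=8070.84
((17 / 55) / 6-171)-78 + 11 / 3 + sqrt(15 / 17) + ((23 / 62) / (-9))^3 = -2343855140621 / 9555761160 + sqrt(255) / 17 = -244.34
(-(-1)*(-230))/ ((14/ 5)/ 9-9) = 450/ 17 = 26.47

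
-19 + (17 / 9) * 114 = 589 / 3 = 196.33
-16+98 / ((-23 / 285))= -28298 / 23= -1230.35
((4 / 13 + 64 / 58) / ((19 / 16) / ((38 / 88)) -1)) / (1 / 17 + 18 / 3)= 5168 / 38831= 0.13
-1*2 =-2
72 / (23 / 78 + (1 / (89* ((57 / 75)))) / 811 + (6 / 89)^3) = 61005862874736 / 250121005165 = 243.91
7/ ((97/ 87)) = 609/ 97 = 6.28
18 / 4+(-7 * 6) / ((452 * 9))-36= -10682 / 339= -31.51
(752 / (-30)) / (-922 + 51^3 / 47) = -17672 / 1339755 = -0.01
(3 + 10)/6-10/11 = 83/66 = 1.26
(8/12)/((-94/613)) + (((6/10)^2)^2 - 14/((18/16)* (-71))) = -75882952/18770625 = -4.04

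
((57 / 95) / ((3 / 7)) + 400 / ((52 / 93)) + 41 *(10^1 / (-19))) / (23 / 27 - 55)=-23181633 / 1805570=-12.84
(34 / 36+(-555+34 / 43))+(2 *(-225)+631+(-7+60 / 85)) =-378.56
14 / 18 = 7 / 9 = 0.78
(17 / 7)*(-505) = -8585 / 7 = -1226.43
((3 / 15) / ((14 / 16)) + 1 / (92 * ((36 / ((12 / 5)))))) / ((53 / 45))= 6645 / 34132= 0.19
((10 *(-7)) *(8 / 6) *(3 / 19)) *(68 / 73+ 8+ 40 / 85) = -3267040 / 23579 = -138.56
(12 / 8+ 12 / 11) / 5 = 57 / 110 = 0.52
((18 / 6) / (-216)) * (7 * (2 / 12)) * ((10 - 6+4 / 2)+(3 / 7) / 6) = -85 / 864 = -0.10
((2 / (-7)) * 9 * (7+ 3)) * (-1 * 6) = 1080 / 7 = 154.29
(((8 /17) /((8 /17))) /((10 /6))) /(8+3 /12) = 4 /55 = 0.07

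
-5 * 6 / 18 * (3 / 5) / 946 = -1 / 946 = -0.00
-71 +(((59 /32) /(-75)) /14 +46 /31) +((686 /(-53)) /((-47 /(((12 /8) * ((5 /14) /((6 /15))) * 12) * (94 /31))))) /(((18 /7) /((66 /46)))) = -78759621551 /1269710400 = -62.03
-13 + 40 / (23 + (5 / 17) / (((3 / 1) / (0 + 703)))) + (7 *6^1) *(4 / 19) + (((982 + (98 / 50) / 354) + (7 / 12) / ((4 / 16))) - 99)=21717709679 / 24633975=881.62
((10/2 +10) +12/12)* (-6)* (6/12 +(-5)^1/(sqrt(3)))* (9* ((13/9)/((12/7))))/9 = -364/9 +3640* sqrt(3)/27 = 193.06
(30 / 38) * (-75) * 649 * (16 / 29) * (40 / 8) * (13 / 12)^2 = -68550625 / 551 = -124411.30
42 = 42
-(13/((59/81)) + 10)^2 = -2699449/3481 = -775.48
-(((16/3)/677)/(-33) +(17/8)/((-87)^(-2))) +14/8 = -8623112029/536184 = -16082.37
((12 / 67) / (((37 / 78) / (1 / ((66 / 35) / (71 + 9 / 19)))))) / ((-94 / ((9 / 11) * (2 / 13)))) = -0.02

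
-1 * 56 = -56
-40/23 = -1.74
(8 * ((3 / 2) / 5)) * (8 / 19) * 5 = 96 / 19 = 5.05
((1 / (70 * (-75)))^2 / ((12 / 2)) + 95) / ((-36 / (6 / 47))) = -15710625001 / 46635750000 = -0.34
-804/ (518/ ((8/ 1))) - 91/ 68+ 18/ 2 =-83749/ 17612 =-4.76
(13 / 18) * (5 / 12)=65 / 216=0.30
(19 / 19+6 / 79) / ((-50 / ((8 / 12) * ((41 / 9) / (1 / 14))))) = -9758 / 10665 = -0.91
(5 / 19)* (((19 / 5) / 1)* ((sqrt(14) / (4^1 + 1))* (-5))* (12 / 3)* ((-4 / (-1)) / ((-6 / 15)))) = 40* sqrt(14) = 149.67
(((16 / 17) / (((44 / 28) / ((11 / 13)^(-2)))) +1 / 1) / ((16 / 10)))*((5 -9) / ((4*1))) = -207775 / 181016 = -1.15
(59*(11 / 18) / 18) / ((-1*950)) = -649 / 307800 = -0.00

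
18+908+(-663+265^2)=70488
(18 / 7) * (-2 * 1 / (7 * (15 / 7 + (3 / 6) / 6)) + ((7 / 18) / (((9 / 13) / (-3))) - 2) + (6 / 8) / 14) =-1063105 / 109956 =-9.67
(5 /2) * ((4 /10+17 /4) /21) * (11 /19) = 341 /1064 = 0.32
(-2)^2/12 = 1/3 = 0.33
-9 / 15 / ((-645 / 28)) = 28 / 1075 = 0.03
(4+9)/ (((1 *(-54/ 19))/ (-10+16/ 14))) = 40.51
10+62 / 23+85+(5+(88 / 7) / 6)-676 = -275894 / 483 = -571.21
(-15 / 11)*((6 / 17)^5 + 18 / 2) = -191797335 / 15618427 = -12.28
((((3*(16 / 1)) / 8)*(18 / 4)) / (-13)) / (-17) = 0.12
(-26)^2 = 676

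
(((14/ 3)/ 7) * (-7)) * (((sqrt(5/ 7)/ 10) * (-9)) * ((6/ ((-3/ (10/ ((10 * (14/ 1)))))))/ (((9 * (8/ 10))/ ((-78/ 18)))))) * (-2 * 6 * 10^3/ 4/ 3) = -305.19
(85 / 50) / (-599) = -17 / 5990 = -0.00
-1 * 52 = -52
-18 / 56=-0.32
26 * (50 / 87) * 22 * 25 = 715000 / 87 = 8218.39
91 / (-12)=-91 / 12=-7.58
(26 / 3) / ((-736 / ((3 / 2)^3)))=-117 / 2944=-0.04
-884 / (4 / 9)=-1989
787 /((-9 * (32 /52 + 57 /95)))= -51155 /711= -71.95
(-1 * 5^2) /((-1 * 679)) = 25 /679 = 0.04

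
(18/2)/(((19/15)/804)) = 108540/19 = 5712.63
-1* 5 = -5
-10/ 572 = -5/ 286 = -0.02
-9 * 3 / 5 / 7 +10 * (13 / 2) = 2248 / 35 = 64.23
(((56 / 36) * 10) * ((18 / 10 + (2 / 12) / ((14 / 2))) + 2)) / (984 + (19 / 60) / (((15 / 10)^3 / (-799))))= 12045 / 184079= 0.07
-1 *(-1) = 1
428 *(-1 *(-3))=1284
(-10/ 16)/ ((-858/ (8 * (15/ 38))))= 25/ 10868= 0.00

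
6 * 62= 372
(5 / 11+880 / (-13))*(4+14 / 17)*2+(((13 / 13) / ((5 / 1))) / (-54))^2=-114953091569 / 177219900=-648.65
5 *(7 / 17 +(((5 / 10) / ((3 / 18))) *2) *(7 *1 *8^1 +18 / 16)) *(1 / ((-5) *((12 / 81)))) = -630045 / 272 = -2316.34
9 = 9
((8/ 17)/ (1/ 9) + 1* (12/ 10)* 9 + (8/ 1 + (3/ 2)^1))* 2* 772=3220012/ 85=37882.49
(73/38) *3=219/38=5.76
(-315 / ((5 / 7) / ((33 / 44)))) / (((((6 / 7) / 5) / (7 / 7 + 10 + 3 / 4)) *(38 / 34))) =-12332565 / 608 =-20283.82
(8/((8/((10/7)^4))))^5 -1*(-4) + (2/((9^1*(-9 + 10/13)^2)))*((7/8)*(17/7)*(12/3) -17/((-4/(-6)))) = 10336529013284142874222418/8221874911572238195041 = 1257.20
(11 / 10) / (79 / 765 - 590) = -1683 / 902542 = -0.00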